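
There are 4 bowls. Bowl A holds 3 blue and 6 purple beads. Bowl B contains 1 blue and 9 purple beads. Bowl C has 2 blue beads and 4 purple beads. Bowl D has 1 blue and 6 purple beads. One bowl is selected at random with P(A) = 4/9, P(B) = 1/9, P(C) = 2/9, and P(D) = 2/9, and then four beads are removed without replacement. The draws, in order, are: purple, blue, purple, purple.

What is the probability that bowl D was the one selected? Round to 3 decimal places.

The likelihood of the observed sequence under each hypothesis: P(data | bowl A) = (6/9)(3/8)(5/7)(4/6) = 5/42; P(data | bowl B) = (9/10)(1/9)(8/8)(7/7) = 1/10; P(data | bowl C) = (4/6)(2/5)(3/4)(2/3) = 2/15; P(data | bowl D) = (6/7)(1/6)(5/5)(4/4) = 1/7.
Multiplying each by its prior: 4/9 · 5/42 = 10/189, 1/9 · 1/10 = 1/90, 2/9 · 2/15 = 4/135, 2/9 · 1/7 = 2/63; with total 79/630.
So P(bowl D | data) = (2/63) / (79/630) = 20/79.

0.253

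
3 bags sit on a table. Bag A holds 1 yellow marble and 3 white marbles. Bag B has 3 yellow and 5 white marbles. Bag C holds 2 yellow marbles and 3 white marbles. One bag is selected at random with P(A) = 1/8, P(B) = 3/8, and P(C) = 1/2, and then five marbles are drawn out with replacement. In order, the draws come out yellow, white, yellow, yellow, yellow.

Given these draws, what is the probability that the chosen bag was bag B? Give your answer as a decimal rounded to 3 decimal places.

0.365

Compute the likelihood of the observed sequence for each case: P(data | bag A) = (1/4)(3/4)(1/4)(1/4)(1/4) = 0.0029297; P(data | bag B) = (3/8)(5/8)(3/8)(3/8)(3/8) = 0.01236; P(data | bag C) = (2/5)(3/5)(2/5)(2/5)(2/5) = 0.01536.
Weighting by the prior gives 1/8 · 0.0029297 = 0.00036621, 3/8 · 0.01236 = 0.0046349, 1/2 · 0.01536 = 0.00768; summing to 0.012681.
Hence P(bag B | data) = (0.0046349) / (0.012681) = 0.36549.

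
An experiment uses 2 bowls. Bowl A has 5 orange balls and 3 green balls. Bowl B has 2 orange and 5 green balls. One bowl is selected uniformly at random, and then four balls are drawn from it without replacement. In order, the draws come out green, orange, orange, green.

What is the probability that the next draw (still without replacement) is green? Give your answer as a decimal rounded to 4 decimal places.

0.5500

Compute the likelihood of the observed sequence for each case: P(data | bowl A) = (3/8)(5/7)(4/6)(2/5) = 1/14; P(data | bowl B) = (5/7)(2/6)(1/5)(4/4) = 1/21.
Multiplying each by its prior: 1/2 · 1/14 = 1/28, 1/2 · 1/21 = 1/42; with total 5/84.
Dividing through by the total gives posterior P(bowl A | data) = 3/5, P(bowl B | data) = 2/5.
The predictive probability is P(green next | data) = (1/4)(3/5) + (1)(2/5) = 11/20.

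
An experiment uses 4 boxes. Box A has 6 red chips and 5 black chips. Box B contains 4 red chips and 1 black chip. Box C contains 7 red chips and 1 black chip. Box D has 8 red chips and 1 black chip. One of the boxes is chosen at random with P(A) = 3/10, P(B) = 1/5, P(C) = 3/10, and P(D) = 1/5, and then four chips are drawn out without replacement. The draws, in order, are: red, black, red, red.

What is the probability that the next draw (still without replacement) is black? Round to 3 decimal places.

Under each hypothesis, the probability of the observed sequence is: P(data | box A) = (6/11)(5/10)(5/9)(4/8) = 0.075758; P(data | box B) = (4/5)(1/4)(3/3)(2/2) = 0.2; P(data | box C) = (7/8)(1/7)(6/6)(5/5) = 0.125; P(data | box D) = (8/9)(1/8)(7/7)(6/6) = 0.11111.
Weighting by the prior gives 3/10 · 0.075758 = 0.022727, 1/5 · 0.2 = 0.04, 3/10 · 0.125 = 0.0375, 1/5 · 0.11111 = 0.022222; summing to 0.12245.
Dividing through by the total gives posterior P(box A | data) = 0.18561, P(box B | data) = 0.32667, P(box C | data) = 0.30625, P(box D | data) = 0.18148.
The predictive probability is P(black next | data) = (4/7)(0.18561) + (0)(0.32667) + (0)(0.30625) + (0)(0.18148) = 0.10606.

0.106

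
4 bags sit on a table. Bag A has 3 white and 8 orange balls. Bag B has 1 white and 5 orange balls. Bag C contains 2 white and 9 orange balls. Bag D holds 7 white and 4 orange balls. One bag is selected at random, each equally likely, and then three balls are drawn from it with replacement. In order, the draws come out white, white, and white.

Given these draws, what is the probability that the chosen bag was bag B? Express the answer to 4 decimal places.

The likelihood of the observed sequence under each hypothesis: P(data | bag A) = (3/11)(3/11)(3/11) = 0.020285; P(data | bag B) = (1/6)(1/6)(1/6) = 0.0046296; P(data | bag C) = (2/11)(2/11)(2/11) = 0.0060105; P(data | bag D) = (7/11)(7/11)(7/11) = 0.2577.
Weighting by the prior gives 1/4 · 0.020285 = 0.0050714, 1/4 · 0.0046296 = 0.0011574, 1/4 · 0.0060105 = 0.0015026, 1/4 · 0.2577 = 0.064425; these sum to 0.072157.
Hence P(bag B | data) = (0.0011574) / (0.072157) = 0.01604.

0.0160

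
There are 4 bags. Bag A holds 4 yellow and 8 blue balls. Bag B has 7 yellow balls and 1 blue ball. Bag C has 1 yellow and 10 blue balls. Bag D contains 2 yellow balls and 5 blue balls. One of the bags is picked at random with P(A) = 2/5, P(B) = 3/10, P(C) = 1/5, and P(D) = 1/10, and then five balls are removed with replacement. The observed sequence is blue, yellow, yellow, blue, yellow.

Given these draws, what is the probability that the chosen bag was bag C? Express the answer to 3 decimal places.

Compute the likelihood of the observed sequence for each case: P(data | bag A) = (8/12)(4/12)(4/12)(8/12)(4/12) = 0.016461; P(data | bag B) = (1/8)(7/8)(7/8)(1/8)(7/8) = 0.010468; P(data | bag C) = (10/11)(1/11)(1/11)(10/11)(1/11) = 0.00062092; P(data | bag D) = (5/7)(2/7)(2/7)(5/7)(2/7) = 0.0119.
Multiplying each by its prior: 2/5 · 0.016461 = 0.0065844, 3/10 · 0.010468 = 0.0031403, 1/5 · 0.00062092 = 0.00012418, 1/10 · 0.0119 = 0.00119; these sum to 0.011039.
So P(bag C | data) = (0.00012418) / (0.011039) = 0.01125.

0.011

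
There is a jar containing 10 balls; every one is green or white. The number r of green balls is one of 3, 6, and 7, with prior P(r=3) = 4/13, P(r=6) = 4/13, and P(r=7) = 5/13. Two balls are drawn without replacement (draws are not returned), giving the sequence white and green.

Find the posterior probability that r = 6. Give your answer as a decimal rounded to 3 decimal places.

The likelihood of the observed sequence under each hypothesis: P(data | r = 3) = (7/10)(3/9) = 7/30; P(data | r = 6) = (4/10)(6/9) = 4/15; P(data | r = 7) = (3/10)(7/9) = 7/30.
Weighting by the prior gives 4/13 · 7/30 = 14/195, 4/13 · 4/15 = 16/195, 5/13 · 7/30 = 7/78; summing to 19/78.
Hence P(r = 6 | data) = (16/195) / (19/78) = 32/95.

0.337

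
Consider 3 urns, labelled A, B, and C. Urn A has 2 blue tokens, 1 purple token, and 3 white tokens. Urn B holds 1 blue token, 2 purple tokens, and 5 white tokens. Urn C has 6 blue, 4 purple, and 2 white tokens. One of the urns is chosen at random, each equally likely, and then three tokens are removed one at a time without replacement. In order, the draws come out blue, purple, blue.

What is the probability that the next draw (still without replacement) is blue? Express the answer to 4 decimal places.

Compute the likelihood of the observed sequence for each case: P(data | urn A) = (2/6)(1/5)(1/4) = 0.016667; P(data | urn B) = (1/8)(2/7)(0/6) = 0; P(data | urn C) = (6/12)(4/11)(5/10) = 0.090909.
Multiplying each by its prior: 1/3 · 0.016667 = 0.0055556, 1/3 · 0 = 0, 1/3 · 0.090909 = 0.030303; these sum to 0.035859.
Normalising, the posterior is P(urn A | data) = 0.15493, P(urn B | data) = 0, P(urn C | data) = 0.84507.
The predictive probability is P(blue next | data) = (0)(0.15493) + (4/9)(0.84507) = 0.37559.

0.3756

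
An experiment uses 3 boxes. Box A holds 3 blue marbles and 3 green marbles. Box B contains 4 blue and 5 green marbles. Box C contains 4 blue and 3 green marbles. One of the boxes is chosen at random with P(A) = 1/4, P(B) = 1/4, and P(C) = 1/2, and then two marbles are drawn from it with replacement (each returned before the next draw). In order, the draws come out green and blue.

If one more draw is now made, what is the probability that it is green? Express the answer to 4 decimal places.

0.4784

For each hypothesis, P(data | H) works out to: P(data | box A) = (3/6)(3/6) = 0.25; P(data | box B) = (5/9)(4/9) = 0.24691; P(data | box C) = (3/7)(4/7) = 0.2449.
Multiplying each by its prior: 1/4 · 0.25 = 0.0625, 1/4 · 0.24691 = 0.061728, 1/2 · 0.2449 = 0.12245; these sum to 0.24668.
Dividing through by the total gives posterior P(box A | data) = 0.25337, P(box B | data) = 0.25024, P(box C | data) = 0.49639.
Averaging over the posterior, P(green next | data) = (1/2)(0.25337) + (5/9)(0.25024) + (3/7)(0.49639) = 0.47845.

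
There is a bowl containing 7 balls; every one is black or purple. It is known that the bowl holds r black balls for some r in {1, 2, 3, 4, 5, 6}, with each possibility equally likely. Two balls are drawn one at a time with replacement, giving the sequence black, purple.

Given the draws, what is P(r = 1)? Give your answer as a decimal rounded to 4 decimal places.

0.1071

Compute the likelihood of the observed sequence for each case: P(data | r = 1) = (1/7)(6/7) = 6/49; P(data | r = 2) = (2/7)(5/7) = 10/49; P(data | r = 3) = (3/7)(4/7) = 12/49; P(data | r = 4) = (4/7)(3/7) = 12/49; P(data | r = 5) = (5/7)(2/7) = 10/49; P(data | r = 6) = (6/7)(1/7) = 6/49.
The prior-weighted likelihoods are 1/6 · 6/49 = 1/49, 1/6 · 10/49 = 5/147, 1/6 · 12/49 = 2/49, 1/6 · 12/49 = 2/49, 1/6 · 10/49 = 5/147, 1/6 · 6/49 = 1/49; these sum to 4/21.
By Bayes' rule, P(r = 1 | data) = (1/49) / (4/21) = 3/28.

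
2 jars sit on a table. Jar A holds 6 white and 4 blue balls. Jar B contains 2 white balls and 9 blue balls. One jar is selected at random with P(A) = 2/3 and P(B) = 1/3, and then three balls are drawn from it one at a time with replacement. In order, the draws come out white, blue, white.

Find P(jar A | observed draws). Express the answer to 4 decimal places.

0.9141

The likelihood of the observed sequence under each hypothesis: P(data | jar A) = (6/10)(4/10)(6/10) = 0.144; P(data | jar B) = (2/11)(9/11)(2/11) = 0.027047.
Weighting by the prior gives 2/3 · 0.144 = 0.096, 1/3 · 0.027047 = 0.0090158; these sum to 0.10502.
Therefore the posterior P(jar A | data) = (0.096) / (0.10502) = 0.91415.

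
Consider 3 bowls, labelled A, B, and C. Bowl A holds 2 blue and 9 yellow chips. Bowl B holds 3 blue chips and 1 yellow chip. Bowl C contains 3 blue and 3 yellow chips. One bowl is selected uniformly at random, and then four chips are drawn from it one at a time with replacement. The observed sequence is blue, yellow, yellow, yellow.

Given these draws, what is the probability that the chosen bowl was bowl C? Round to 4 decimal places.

0.3596

The likelihood of the observed sequence under each hypothesis: P(data | bowl A) = (2/11)(9/11)(9/11)(9/11) = 0.099583; P(data | bowl B) = (3/4)(1/4)(1/4)(1/4) = 0.011719; P(data | bowl C) = (3/6)(3/6)(3/6)(3/6) = 0.0625.
Multiplying each by its prior: 1/3 · 0.099583 = 0.033194, 1/3 · 0.011719 = 0.0039062, 1/3 · 0.0625 = 0.020833; with total 0.057934.
By Bayes' rule, P(bowl C | data) = (0.020833) / (0.057934) = 0.3596.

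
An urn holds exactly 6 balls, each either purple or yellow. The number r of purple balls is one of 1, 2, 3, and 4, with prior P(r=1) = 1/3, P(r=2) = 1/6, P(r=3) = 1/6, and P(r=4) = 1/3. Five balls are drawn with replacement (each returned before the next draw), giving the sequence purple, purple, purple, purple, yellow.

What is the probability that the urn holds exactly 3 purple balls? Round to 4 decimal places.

0.1812

Compute the likelihood of the observed sequence for each case: P(data | r = 1) = (1/6)(1/6)(1/6)(1/6)(5/6) = 0.000643; P(data | r = 2) = (2/6)(2/6)(2/6)(2/6)(4/6) = 0.0082305; P(data | r = 3) = (3/6)(3/6)(3/6)(3/6)(3/6) = 0.03125; P(data | r = 4) = (4/6)(4/6)(4/6)(4/6)(2/6) = 0.065844.
The prior-weighted likelihoods are 1/3 · 0.000643 = 0.00021433, 1/6 · 0.0082305 = 0.0013717, 1/6 · 0.03125 = 0.0052083, 1/3 · 0.065844 = 0.021948; summing to 0.028742.
So P(r = 3 | data) = (0.0052083) / (0.028742) = 0.18121.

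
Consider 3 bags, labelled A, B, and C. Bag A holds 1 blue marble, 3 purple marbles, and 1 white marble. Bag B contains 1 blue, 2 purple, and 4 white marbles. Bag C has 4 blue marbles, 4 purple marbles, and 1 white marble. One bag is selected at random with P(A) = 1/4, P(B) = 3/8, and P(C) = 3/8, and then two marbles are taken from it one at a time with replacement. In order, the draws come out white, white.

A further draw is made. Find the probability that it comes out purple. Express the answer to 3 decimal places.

Compute the likelihood of the observed sequence for each case: P(data | bag A) = (1/5)(1/5) = 0.04; P(data | bag B) = (4/7)(4/7) = 0.32653; P(data | bag C) = (1/9)(1/9) = 0.012346.
The prior-weighted likelihoods are 1/4 · 0.04 = 0.01, 3/8 · 0.32653 = 0.12245, 3/8 · 0.012346 = 0.0046296; these sum to 0.13708.
Normalising, the posterior is P(bag A | data) = 0.072951, P(bag B | data) = 0.89328, P(bag C | data) = 0.033774.
The predictive probability is P(purple next | data) = (3/5)(0.072951) + (2/7)(0.89328) + (4/9)(0.033774) = 0.314.

0.314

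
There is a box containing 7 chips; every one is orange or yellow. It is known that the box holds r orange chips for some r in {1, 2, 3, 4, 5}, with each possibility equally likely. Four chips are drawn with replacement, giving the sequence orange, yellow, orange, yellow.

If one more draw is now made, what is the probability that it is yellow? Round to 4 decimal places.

0.5245

The likelihood of the observed sequence under each hypothesis: P(data | r = 1) = (1/7)(6/7)(1/7)(6/7) = 0.014994; P(data | r = 2) = (2/7)(5/7)(2/7)(5/7) = 0.041649; P(data | r = 3) = (3/7)(4/7)(3/7)(4/7) = 0.059975; P(data | r = 4) = (4/7)(3/7)(4/7)(3/7) = 0.059975; P(data | r = 5) = (5/7)(2/7)(5/7)(2/7) = 0.041649.
Weighting by the prior gives 1/5 · 0.014994 = 0.0029988, 1/5 · 0.041649 = 0.0083299, 1/5 · 0.059975 = 0.011995, 1/5 · 0.059975 = 0.011995, 1/5 · 0.041649 = 0.0083299; these sum to 0.043648.
The posterior is then P(r = 1 | data) = 0.068702, P(r = 2 | data) = 0.19084, P(r = 3 | data) = 0.27481, P(r = 4 | data) = 0.27481, P(r = 5 | data) = 0.19084.
So P(yellow next | data) = Σ P(yellow next | H) P(H | data) = (6/7)(0.068702) + (5/7)(0.19084) + (4/7)(0.27481) + (3/7)(0.27481) + (2/7)(0.19084) = 0.52454.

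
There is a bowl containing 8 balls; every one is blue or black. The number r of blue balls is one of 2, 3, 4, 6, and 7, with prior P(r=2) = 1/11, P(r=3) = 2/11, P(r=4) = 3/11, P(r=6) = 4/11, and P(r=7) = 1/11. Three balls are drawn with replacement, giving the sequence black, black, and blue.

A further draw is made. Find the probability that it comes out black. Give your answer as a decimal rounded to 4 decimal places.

Under each hypothesis, the probability of the observed sequence is: P(data | r = 2) = (6/8)(6/8)(2/8) = 0.14062; P(data | r = 3) = (5/8)(5/8)(3/8) = 0.14648; P(data | r = 4) = (4/8)(4/8)(4/8) = 0.125; P(data | r = 6) = (2/8)(2/8)(6/8) = 0.046875; P(data | r = 7) = (1/8)(1/8)(7/8) = 0.013672.
The prior-weighted likelihoods are 1/11 · 0.14062 = 0.012784, 2/11 · 0.14648 = 0.026634, 3/11 · 0.125 = 0.034091, 4/11 · 0.046875 = 0.017045, 1/11 · 0.013672 = 0.0012429; summing to 0.091797.
Normalising, the posterior is P(r = 2 | data) = 0.13926, P(r = 3 | data) = 0.29014, P(r = 4 | data) = 0.37137, P(r = 6 | data) = 0.18569, P(r = 7 | data) = 0.01354.
So P(black next | data) = Σ P(black next | H) P(H | data) = (3/4)(0.13926) + (5/8)(0.29014) + (1/2)(0.37137) + (1/4)(0.18569) + (1/8)(0.01354) = 0.51958.

0.5196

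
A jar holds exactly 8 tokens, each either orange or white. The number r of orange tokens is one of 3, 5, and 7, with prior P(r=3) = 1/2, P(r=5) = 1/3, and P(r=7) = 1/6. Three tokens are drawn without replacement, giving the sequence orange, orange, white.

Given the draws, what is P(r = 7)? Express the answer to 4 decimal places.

0.1667

The likelihood of the observed sequence under each hypothesis: P(data | r = 3) = (3/8)(2/7)(5/6) = 5/56; P(data | r = 5) = (5/8)(4/7)(3/6) = 5/28; P(data | r = 7) = (7/8)(6/7)(1/6) = 1/8.
The prior-weighted likelihoods are 1/2 · 5/56 = 5/112, 1/3 · 5/28 = 5/84, 1/6 · 1/8 = 1/48; these sum to 1/8.
Therefore the posterior P(r = 7 | data) = (1/48) / (1/8) = 1/6.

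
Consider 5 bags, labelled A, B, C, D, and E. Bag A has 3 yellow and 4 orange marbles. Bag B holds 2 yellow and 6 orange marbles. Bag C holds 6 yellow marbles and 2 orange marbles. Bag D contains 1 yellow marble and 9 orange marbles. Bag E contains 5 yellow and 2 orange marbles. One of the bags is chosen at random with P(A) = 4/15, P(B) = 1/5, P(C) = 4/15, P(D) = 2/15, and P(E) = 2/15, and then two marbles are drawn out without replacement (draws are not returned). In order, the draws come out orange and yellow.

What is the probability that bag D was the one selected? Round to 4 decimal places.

Under each hypothesis, the probability of the observed sequence is: P(data | bag A) = (4/7)(3/6) = 0.28571; P(data | bag B) = (6/8)(2/7) = 0.21429; P(data | bag C) = (2/8)(6/7) = 0.21429; P(data | bag D) = (9/10)(1/9) = 0.1; P(data | bag E) = (2/7)(5/6) = 0.2381.
The prior-weighted likelihoods are 4/15 · 0.28571 = 0.07619, 1/5 · 0.21429 = 0.042857, 4/15 · 0.21429 = 0.057143, 2/15 · 0.1 = 0.013333, 2/15 · 0.2381 = 0.031746; summing to 0.22127.
By Bayes' rule, P(bag D | data) = (0.013333) / (0.22127) = 0.060258.

0.0603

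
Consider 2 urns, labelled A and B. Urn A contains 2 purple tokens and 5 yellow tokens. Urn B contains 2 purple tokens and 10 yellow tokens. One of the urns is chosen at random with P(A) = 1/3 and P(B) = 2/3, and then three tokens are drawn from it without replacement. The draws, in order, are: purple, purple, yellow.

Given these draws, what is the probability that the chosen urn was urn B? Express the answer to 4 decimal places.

0.3889

Under each hypothesis, the probability of the observed sequence is: P(data | urn A) = (2/7)(1/6)(5/5) = 1/21; P(data | urn B) = (2/12)(1/11)(10/10) = 1/66.
Multiplying each by its prior: 1/3 · 1/21 = 1/63, 2/3 · 1/66 = 1/99; with total 2/77.
So P(urn B | data) = (1/99) / (2/77) = 7/18.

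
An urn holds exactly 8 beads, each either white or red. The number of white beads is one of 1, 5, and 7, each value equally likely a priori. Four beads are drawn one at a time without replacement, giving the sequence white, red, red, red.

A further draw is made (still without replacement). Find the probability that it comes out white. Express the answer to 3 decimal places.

The likelihood of the observed sequence under each hypothesis: P(data | r = 1) = (1/8)(7/7)(6/6)(5/5) = 1/8; P(data | r = 5) = (5/8)(3/7)(2/6)(1/5) = 1/56; P(data | r = 7) = (7/8)(1/7)(0/6) = 0.
The prior-weighted likelihoods are 1/3 · 1/8 = 1/24, 1/3 · 1/56 = 1/168, 1/3 · 0 = 0; these sum to 1/21.
The posterior is then P(r = 1 | data) = 7/8, P(r = 5 | data) = 1/8, P(r = 7 | data) = 0.
So P(white next | data) = Σ P(white next | H) P(H | data) = (0)(7/8) + (1)(1/8) = 1/8.

0.125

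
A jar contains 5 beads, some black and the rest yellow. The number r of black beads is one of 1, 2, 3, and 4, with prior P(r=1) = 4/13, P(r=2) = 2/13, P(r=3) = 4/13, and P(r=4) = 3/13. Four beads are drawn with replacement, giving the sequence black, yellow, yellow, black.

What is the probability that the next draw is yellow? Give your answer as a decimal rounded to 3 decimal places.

0.493

Under each hypothesis, the probability of the observed sequence is: P(data | r = 1) = (1/5)(4/5)(4/5)(1/5) = 0.0256; P(data | r = 2) = (2/5)(3/5)(3/5)(2/5) = 0.0576; P(data | r = 3) = (3/5)(2/5)(2/5)(3/5) = 0.0576; P(data | r = 4) = (4/5)(1/5)(1/5)(4/5) = 0.0256.
The prior-weighted likelihoods are 4/13 · 0.0256 = 0.0078769, 2/13 · 0.0576 = 0.0088615, 4/13 · 0.0576 = 0.017723, 3/13 · 0.0256 = 0.0059077; these sum to 0.040369.
The posterior is then P(r = 1 | data) = 0.19512, P(r = 2 | data) = 0.21951, P(r = 3 | data) = 0.43902, P(r = 4 | data) = 0.14634.
Averaging over the posterior, P(yellow next | data) = (4/5)(0.19512) + (3/5)(0.21951) + (2/5)(0.43902) + (1/5)(0.14634) = 0.49268.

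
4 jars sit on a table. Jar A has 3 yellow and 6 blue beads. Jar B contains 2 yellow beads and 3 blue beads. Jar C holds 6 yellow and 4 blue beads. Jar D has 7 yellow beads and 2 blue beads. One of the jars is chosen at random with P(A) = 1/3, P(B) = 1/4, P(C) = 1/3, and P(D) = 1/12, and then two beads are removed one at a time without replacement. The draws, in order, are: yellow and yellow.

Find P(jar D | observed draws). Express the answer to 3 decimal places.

0.229

The likelihood of the observed sequence under each hypothesis: P(data | jar A) = (3/9)(2/8) = 1/12; P(data | jar B) = (2/5)(1/4) = 1/10; P(data | jar C) = (6/10)(5/9) = 1/3; P(data | jar D) = (7/9)(6/8) = 7/12.
Multiplying each by its prior: 1/3 · 1/12 = 1/36, 1/4 · 1/10 = 1/40, 1/3 · 1/3 = 1/9, 1/12 · 7/12 = 7/144; these sum to 17/80.
Therefore the posterior P(jar D | data) = (7/144) / (17/80) = 35/153.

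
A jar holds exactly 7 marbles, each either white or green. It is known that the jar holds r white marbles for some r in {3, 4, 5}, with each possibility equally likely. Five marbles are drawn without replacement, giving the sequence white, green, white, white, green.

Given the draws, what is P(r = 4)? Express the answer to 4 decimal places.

Under each hypothesis, the probability of the observed sequence is: P(data | r = 3) = (3/7)(4/6)(2/5)(1/4)(3/3) = 1/35; P(data | r = 4) = (4/7)(3/6)(3/5)(2/4)(2/3) = 2/35; P(data | r = 5) = (5/7)(2/6)(4/5)(3/4)(1/3) = 1/21.
Multiplying each by its prior: 1/3 · 1/35 = 1/105, 1/3 · 2/35 = 2/105, 1/3 · 1/21 = 1/63; summing to 2/45.
So P(r = 4 | data) = (2/105) / (2/45) = 3/7.

0.4286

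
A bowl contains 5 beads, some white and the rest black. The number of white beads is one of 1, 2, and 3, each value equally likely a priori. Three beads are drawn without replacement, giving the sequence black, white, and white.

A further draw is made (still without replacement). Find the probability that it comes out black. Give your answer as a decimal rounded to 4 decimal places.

Under each hypothesis, the probability of the observed sequence is: P(data | r = 1) = (4/5)(1/4)(0/3) = 0; P(data | r = 2) = (3/5)(2/4)(1/3) = 1/10; P(data | r = 3) = (2/5)(3/4)(2/3) = 1/5.
Weighting by the prior gives 1/3 · 0 = 0, 1/3 · 1/10 = 1/30, 1/3 · 1/5 = 1/15; summing to 1/10.
The posterior is then P(r = 1 | data) = 0, P(r = 2 | data) = 1/3, P(r = 3 | data) = 2/3.
Averaging over the posterior, P(black next | data) = (1)(1/3) + (1/2)(2/3) = 2/3.

0.6667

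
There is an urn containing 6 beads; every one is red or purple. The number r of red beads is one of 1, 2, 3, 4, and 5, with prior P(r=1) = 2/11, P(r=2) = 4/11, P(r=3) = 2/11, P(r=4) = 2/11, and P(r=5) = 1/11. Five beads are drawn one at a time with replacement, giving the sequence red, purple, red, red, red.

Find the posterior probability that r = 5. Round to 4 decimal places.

Under each hypothesis, the probability of the observed sequence is: P(data | r = 1) = (1/6)(5/6)(1/6)(1/6)(1/6) = 0.000643; P(data | r = 2) = (2/6)(4/6)(2/6)(2/6)(2/6) = 0.0082305; P(data | r = 3) = (3/6)(3/6)(3/6)(3/6)(3/6) = 0.03125; P(data | r = 4) = (4/6)(2/6)(4/6)(4/6)(4/6) = 0.065844; P(data | r = 5) = (5/6)(1/6)(5/6)(5/6)(5/6) = 0.080376.
Weighting by the prior gives 2/11 · 0.000643 = 0.00011691, 4/11 · 0.0082305 = 0.0029929, 2/11 · 0.03125 = 0.0056818, 2/11 · 0.065844 = 0.011972, 1/11 · 0.080376 = 0.0073069; summing to 0.02807.
Therefore the posterior P(r = 5 | data) = (0.0073069) / (0.02807) = 0.26031.

0.2603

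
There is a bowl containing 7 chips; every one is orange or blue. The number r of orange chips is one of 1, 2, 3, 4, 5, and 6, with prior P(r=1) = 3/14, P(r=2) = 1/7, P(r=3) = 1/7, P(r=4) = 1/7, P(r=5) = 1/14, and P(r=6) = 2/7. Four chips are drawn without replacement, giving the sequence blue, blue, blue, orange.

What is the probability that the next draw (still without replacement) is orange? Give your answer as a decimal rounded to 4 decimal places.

Under each hypothesis, the probability of the observed sequence is: P(data | r = 1) = (6/7)(5/6)(4/5)(1/4) = 1/7; P(data | r = 2) = (5/7)(4/6)(3/5)(2/4) = 1/7; P(data | r = 3) = (4/7)(3/6)(2/5)(3/4) = 3/35; P(data | r = 4) = (3/7)(2/6)(1/5)(4/4) = 1/35; P(data | r = 5) = (2/7)(1/6)(0/5) = 0; P(data | r = 6) = (1/7)(0/6) = 0.
Weighting by the prior gives 3/14 · 1/7 = 3/98, 1/7 · 1/7 = 1/49, 1/7 · 3/35 = 3/245, 1/7 · 1/35 = 1/245, 1/14 · 0 = 0, 2/7 · 0 = 0; these sum to 33/490.
The posterior is then P(r = 1 | data) = 5/11, P(r = 2 | data) = 10/33, P(r = 3 | data) = 2/11, P(r = 4 | data) = 2/33, P(r = 5 | data) = 0, P(r = 6 | data) = 0.
The predictive probability is P(orange next | data) = (0)(5/11) + (1/3)(10/33) + (2/3)(2/11) + (1)(2/33) = 28/99.

0.2828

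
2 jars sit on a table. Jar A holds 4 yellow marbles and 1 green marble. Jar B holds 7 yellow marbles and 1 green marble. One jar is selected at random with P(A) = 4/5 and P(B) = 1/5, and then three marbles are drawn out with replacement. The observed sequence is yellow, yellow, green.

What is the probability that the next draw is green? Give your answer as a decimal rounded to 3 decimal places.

Compute the likelihood of the observed sequence for each case: P(data | jar A) = (4/5)(4/5)(1/5) = 0.128; P(data | jar B) = (7/8)(7/8)(1/8) = 0.095703.
The prior-weighted likelihoods are 4/5 · 0.128 = 0.1024, 1/5 · 0.095703 = 0.019141; these sum to 0.12154.
Normalising, the posterior is P(jar A | data) = 0.84252, P(jar B | data) = 0.15748.
The predictive probability is P(green next | data) = (1/5)(0.84252) + (1/8)(0.15748) = 0.18819.

0.188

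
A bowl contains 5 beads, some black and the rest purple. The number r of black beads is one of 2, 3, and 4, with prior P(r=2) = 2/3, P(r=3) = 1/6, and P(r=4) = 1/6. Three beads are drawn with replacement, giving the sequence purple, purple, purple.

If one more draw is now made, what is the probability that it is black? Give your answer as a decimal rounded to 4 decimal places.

0.4171

The likelihood of the observed sequence under each hypothesis: P(data | r = 2) = (3/5)(3/5)(3/5) = 27/125; P(data | r = 3) = (2/5)(2/5)(2/5) = 8/125; P(data | r = 4) = (1/5)(1/5)(1/5) = 1/125.
Weighting by the prior gives 2/3 · 27/125 = 18/125, 1/6 · 8/125 = 4/375, 1/6 · 1/125 = 1/750; summing to 39/250.
Normalising, the posterior is P(r = 2 | data) = 12/13, P(r = 3 | data) = 8/117, P(r = 4 | data) = 1/117.
The predictive probability is P(black next | data) = (2/5)(12/13) + (3/5)(8/117) + (4/5)(1/117) = 244/585.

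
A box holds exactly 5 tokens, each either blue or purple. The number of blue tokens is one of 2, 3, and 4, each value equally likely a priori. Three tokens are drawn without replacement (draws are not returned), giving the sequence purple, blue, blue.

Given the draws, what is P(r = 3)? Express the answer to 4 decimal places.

0.4000

Under each hypothesis, the probability of the observed sequence is: P(data | r = 2) = (3/5)(2/4)(1/3) = 1/10; P(data | r = 3) = (2/5)(3/4)(2/3) = 1/5; P(data | r = 4) = (1/5)(4/4)(3/3) = 1/5.
Multiplying each by its prior: 1/3 · 1/10 = 1/30, 1/3 · 1/5 = 1/15, 1/3 · 1/5 = 1/15; these sum to 1/6.
Hence P(r = 3 | data) = (1/15) / (1/6) = 2/5.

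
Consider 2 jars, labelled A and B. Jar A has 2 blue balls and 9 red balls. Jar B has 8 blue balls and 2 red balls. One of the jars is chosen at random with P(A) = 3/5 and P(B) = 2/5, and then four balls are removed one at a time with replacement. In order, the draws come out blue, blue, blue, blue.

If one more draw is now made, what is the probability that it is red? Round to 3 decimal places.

0.202

The likelihood of the observed sequence under each hypothesis: P(data | jar A) = (2/11)(2/11)(2/11)(2/11) = 0.0010928; P(data | jar B) = (8/10)(8/10)(8/10)(8/10) = 0.4096.
Multiplying each by its prior: 3/5 · 0.0010928 = 0.00065569, 2/5 · 0.4096 = 0.16384; these sum to 0.1645.
Dividing through by the total gives posterior P(jar A | data) = 0.0039861, P(jar B | data) = 0.99601.
Averaging over the posterior, P(red next | data) = (9/11)(0.0039861) + (1/5)(0.99601) = 0.20246.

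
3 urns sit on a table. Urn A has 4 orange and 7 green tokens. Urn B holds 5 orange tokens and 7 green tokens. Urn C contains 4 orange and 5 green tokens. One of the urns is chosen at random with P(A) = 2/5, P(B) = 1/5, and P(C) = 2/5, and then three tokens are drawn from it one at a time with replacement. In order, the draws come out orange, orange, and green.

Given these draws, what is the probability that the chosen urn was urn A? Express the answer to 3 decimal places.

For each hypothesis, P(data | H) works out to: P(data | urn A) = (4/11)(4/11)(7/11) = 0.084147; P(data | urn B) = (5/12)(5/12)(7/12) = 0.10127; P(data | urn C) = (4/9)(4/9)(5/9) = 0.10974.
The prior-weighted likelihoods are 2/5 · 0.084147 = 0.033659, 1/5 · 0.10127 = 0.020255, 2/5 · 0.10974 = 0.043896; with total 0.097809.
So P(urn A | data) = (0.033659) / (0.097809) = 0.34413.

0.344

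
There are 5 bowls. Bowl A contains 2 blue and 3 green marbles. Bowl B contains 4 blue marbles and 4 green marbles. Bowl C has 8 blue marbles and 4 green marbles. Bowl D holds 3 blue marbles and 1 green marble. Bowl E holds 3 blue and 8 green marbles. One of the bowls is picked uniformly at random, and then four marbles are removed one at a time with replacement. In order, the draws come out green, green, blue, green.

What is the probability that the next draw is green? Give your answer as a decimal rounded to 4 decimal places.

Compute the likelihood of the observed sequence for each case: P(data | bowl A) = (3/5)(3/5)(2/5)(3/5) = 0.0864; P(data | bowl B) = (4/8)(4/8)(4/8)(4/8) = 0.0625; P(data | bowl C) = (4/12)(4/12)(8/12)(4/12) = 0.024691; P(data | bowl D) = (1/4)(1/4)(3/4)(1/4) = 0.011719; P(data | bowl E) = (8/11)(8/11)(3/11)(8/11) = 0.10491.
Multiplying each by its prior: 1/5 · 0.0864 = 0.01728, 1/5 · 0.0625 = 0.0125, 1/5 · 0.024691 = 0.0049383, 1/5 · 0.011719 = 0.0023437, 1/5 · 0.10491 = 0.020982; with total 0.058044.
The posterior is then P(bowl A | data) = 0.2977, P(bowl B | data) = 0.21535, P(bowl C | data) = 0.085078, P(bowl D | data) = 0.040379, P(bowl E | data) = 0.36149.
The predictive probability is P(green next | data) = (3/5)(0.2977) + (1/2)(0.21535) + (1/3)(0.085078) + (1/4)(0.040379) + (8/11)(0.36149) = 0.58765.

0.5877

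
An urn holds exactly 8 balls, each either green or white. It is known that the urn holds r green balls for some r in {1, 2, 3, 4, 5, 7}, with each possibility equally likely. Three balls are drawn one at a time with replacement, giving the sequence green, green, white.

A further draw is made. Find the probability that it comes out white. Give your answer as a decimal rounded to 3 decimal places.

0.449

The likelihood of the observed sequence under each hypothesis: P(data | r = 1) = (1/8)(1/8)(7/8) = 0.013672; P(data | r = 2) = (2/8)(2/8)(6/8) = 0.046875; P(data | r = 3) = (3/8)(3/8)(5/8) = 0.087891; P(data | r = 4) = (4/8)(4/8)(4/8) = 0.125; P(data | r = 5) = (5/8)(5/8)(3/8) = 0.14648; P(data | r = 7) = (7/8)(7/8)(1/8) = 0.095703.
Multiplying each by its prior: 1/6 · 0.013672 = 0.0022786, 1/6 · 0.046875 = 0.0078125, 1/6 · 0.087891 = 0.014648, 1/6 · 0.125 = 0.020833, 1/6 · 0.14648 = 0.024414, 1/6 · 0.095703 = 0.015951; these sum to 0.085938.
Normalising, the posterior is P(r = 1 | data) = 0.026515, P(r = 2 | data) = 0.090909, P(r = 3 | data) = 0.17045, P(r = 4 | data) = 0.24242, P(r = 5 | data) = 0.28409, P(r = 7 | data) = 0.18561.
Averaging over the posterior, P(white next | data) = (7/8)(0.026515) + (3/4)(0.090909) + (5/8)(0.17045) + (1/2)(0.24242) + (3/8)(0.28409) + (1/8)(0.18561) = 0.44886.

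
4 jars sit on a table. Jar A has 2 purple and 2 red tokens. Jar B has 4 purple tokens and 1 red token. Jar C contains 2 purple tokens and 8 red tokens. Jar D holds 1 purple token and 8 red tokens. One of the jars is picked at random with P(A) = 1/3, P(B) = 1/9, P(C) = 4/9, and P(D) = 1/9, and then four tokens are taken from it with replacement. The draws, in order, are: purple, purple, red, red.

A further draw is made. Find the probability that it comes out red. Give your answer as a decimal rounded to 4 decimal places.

Under each hypothesis, the probability of the observed sequence is: P(data | jar A) = (2/4)(2/4)(2/4)(2/4) = 0.0625; P(data | jar B) = (4/5)(4/5)(1/5)(1/5) = 0.0256; P(data | jar C) = (2/10)(2/10)(8/10)(8/10) = 0.0256; P(data | jar D) = (1/9)(1/9)(8/9)(8/9) = 0.0097546.
The prior-weighted likelihoods are 1/3 · 0.0625 = 0.020833, 1/9 · 0.0256 = 0.0028444, 4/9 · 0.0256 = 0.011378, 1/9 · 0.0097546 = 0.0010838; with total 0.036139.
Dividing through by the total gives posterior P(jar A | data) = 0.57647, P(jar B | data) = 0.078708, P(jar C | data) = 0.31483, P(jar D | data) = 0.029991.
So P(red next | data) = Σ P(red next | H) P(H | data) = (1/2)(0.57647) + (1/5)(0.078708) + (4/5)(0.31483) + (8/9)(0.029991) = 0.5825.

0.5825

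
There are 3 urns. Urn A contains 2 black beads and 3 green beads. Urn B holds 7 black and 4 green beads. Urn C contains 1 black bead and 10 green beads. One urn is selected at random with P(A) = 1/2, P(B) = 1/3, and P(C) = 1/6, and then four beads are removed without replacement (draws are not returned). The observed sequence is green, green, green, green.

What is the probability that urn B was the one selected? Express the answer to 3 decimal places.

0.009

The likelihood of the observed sequence under each hypothesis: P(data | urn A) = (3/5)(2/4)(1/3)(0/2) = 0; P(data | urn B) = (4/11)(3/10)(2/9)(1/8) = 1/330; P(data | urn C) = (10/11)(9/10)(8/9)(7/8) = 7/11.
The prior-weighted likelihoods are 1/2 · 0 = 0, 1/3 · 1/330 = 1/990, 1/6 · 7/11 = 7/66; with total 53/495.
By Bayes' rule, P(urn B | data) = (1/990) / (53/495) = 1/106.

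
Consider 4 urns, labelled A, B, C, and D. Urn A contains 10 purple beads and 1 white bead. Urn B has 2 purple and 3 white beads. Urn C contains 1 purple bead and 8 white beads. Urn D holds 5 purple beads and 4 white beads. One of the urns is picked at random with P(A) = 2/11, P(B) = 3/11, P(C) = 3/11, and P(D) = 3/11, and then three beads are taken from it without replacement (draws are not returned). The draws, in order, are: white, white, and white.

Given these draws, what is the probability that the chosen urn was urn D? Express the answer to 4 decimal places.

The likelihood of the observed sequence under each hypothesis: P(data | urn A) = (1/11)(0/10) = 0; P(data | urn B) = (3/5)(2/4)(1/3) = 1/10; P(data | urn C) = (8/9)(7/8)(6/7) = 2/3; P(data | urn D) = (4/9)(3/8)(2/7) = 1/21.
Multiplying each by its prior: 2/11 · 0 = 0, 3/11 · 1/10 = 3/110, 3/11 · 2/3 = 2/11, 3/11 · 1/21 = 1/77; with total 171/770.
So P(urn D | data) = (1/77) / (171/770) = 10/171.

0.0585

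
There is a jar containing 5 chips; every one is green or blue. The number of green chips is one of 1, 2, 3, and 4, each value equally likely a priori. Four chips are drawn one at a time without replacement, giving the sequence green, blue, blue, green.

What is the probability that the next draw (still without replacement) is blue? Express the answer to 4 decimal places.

0.5000

For each hypothesis, P(data | H) works out to: P(data | r = 1) = (1/5)(4/4)(3/3)(0/2) = 0; P(data | r = 2) = (2/5)(3/4)(2/3)(1/2) = 1/10; P(data | r = 3) = (3/5)(2/4)(1/3)(2/2) = 1/10; P(data | r = 4) = (4/5)(1/4)(0/3) = 0.
Multiplying each by its prior: 1/4 · 0 = 0, 1/4 · 1/10 = 1/40, 1/4 · 1/10 = 1/40, 1/4 · 0 = 0; with total 1/20.
Normalising, the posterior is P(r = 1 | data) = 0, P(r = 2 | data) = 1/2, P(r = 3 | data) = 1/2, P(r = 4 | data) = 0.
So P(blue next | data) = Σ P(blue next | H) P(H | data) = (1)(1/2) + (0)(1/2) = 1/2.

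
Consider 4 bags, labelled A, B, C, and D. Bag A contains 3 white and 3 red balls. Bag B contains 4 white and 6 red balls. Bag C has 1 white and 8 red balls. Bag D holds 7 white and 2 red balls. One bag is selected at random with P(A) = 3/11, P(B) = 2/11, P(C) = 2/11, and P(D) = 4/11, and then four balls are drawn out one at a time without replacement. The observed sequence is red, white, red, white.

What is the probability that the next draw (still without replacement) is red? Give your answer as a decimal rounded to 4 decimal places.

Compute the likelihood of the observed sequence for each case: P(data | bag A) = (3/6)(3/5)(2/4)(2/3) = 0.1; P(data | bag B) = (6/10)(4/9)(5/8)(3/7) = 0.071429; P(data | bag C) = (8/9)(1/8)(7/7)(0/6) = 0; P(data | bag D) = (2/9)(7/8)(1/7)(6/6) = 0.027778.
Multiplying each by its prior: 3/11 · 0.1 = 0.027273, 2/11 · 0.071429 = 0.012987, 2/11 · 0 = 0, 4/11 · 0.027778 = 0.010101; these sum to 0.050361.
The posterior is then P(bag A | data) = 0.54155, P(bag B | data) = 0.25788, P(bag C | data) = 0, P(bag D | data) = 0.20057.
The predictive probability is P(red next | data) = (1/2)(0.54155) + (2/3)(0.25788) + (0)(0.20057) = 0.44269.

0.4427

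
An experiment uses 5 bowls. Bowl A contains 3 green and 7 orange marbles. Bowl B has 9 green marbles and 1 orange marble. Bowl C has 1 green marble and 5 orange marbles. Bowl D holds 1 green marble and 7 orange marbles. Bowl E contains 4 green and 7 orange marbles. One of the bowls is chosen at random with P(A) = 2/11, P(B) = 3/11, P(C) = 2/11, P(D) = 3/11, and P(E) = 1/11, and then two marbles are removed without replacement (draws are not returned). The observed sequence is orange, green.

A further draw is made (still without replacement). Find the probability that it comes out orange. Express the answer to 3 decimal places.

Under each hypothesis, the probability of the observed sequence is: P(data | bowl A) = (7/10)(3/9) = 0.23333; P(data | bowl B) = (1/10)(9/9) = 0.1; P(data | bowl C) = (5/6)(1/5) = 0.16667; P(data | bowl D) = (7/8)(1/7) = 0.125; P(data | bowl E) = (7/11)(4/10) = 0.25455.
The prior-weighted likelihoods are 2/11 · 0.23333 = 0.042424, 3/11 · 0.1 = 0.027273, 2/11 · 0.16667 = 0.030303, 3/11 · 0.125 = 0.034091, 1/11 · 0.25455 = 0.02314; summing to 0.15723.
Dividing through by the total gives posterior P(bowl A | data) = 0.26982, P(bowl B | data) = 0.17346, P(bowl C | data) = 0.19273, P(bowl D | data) = 0.21682, P(bowl E | data) = 0.14717.
So P(orange next | data) = Σ P(orange next | H) P(H | data) = (3/4)(0.26982) + (0)(0.17346) + (1)(0.19273) + (1)(0.21682) + (2/3)(0.14717) = 0.71003.

0.710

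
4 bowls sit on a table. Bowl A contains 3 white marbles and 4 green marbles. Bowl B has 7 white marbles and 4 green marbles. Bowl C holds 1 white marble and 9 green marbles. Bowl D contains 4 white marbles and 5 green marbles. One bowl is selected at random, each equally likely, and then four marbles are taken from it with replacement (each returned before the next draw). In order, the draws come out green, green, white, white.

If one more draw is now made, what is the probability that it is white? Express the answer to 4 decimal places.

0.4802

For each hypothesis, P(data | H) works out to: P(data | bowl A) = (4/7)(4/7)(3/7)(3/7) = 0.059975; P(data | bowl B) = (4/11)(4/11)(7/11)(7/11) = 0.053548; P(data | bowl C) = (9/10)(9/10)(1/10)(1/10) = 0.0081; P(data | bowl D) = (5/9)(5/9)(4/9)(4/9) = 0.060966.
Weighting by the prior gives 1/4 · 0.059975 = 0.014994, 1/4 · 0.053548 = 0.013387, 1/4 · 0.0081 = 0.002025, 1/4 · 0.060966 = 0.015242; summing to 0.045647.
The posterior is then P(bowl A | data) = 0.32847, P(bowl B | data) = 0.29327, P(bowl C | data) = 0.044362, P(bowl D | data) = 0.3339.
The predictive probability is P(white next | data) = (3/7)(0.32847) + (7/11)(0.29327) + (1/10)(0.044362) + (4/9)(0.3339) = 0.48023.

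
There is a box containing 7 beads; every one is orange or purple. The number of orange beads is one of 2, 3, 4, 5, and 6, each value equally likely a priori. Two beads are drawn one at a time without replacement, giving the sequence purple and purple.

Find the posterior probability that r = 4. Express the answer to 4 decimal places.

0.1500

Under each hypothesis, the probability of the observed sequence is: P(data | r = 2) = (5/7)(4/6) = 10/21; P(data | r = 3) = (4/7)(3/6) = 2/7; P(data | r = 4) = (3/7)(2/6) = 1/7; P(data | r = 5) = (2/7)(1/6) = 1/21; P(data | r = 6) = (1/7)(0/6) = 0.
The prior-weighted likelihoods are 1/5 · 10/21 = 2/21, 1/5 · 2/7 = 2/35, 1/5 · 1/7 = 1/35, 1/5 · 1/21 = 1/105, 1/5 · 0 = 0; these sum to 4/21.
So P(r = 4 | data) = (1/35) / (4/21) = 3/20.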